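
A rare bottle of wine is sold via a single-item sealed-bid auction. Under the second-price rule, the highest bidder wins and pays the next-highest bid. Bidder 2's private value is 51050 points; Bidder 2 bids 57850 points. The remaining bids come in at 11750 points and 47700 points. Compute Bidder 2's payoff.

Payoff = 3350 points.

Highest competing bid: 47700 points.
Bidder 2's bid 57850 points is the highest overall, so Bidder 2 wins and pays the second-highest bid, 47700 points.
Payoff = value − price = 51050 points − 47700 points = 3350 points.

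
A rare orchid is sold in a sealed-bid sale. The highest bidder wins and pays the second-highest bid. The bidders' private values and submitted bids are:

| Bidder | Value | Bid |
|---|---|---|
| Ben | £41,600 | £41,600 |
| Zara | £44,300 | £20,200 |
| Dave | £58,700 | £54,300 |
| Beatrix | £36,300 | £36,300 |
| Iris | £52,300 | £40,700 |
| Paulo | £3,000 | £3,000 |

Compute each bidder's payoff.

Ranking the bids: Dave £54,300, then Ben £41,600, then Iris £40,700, then Beatrix £36,300, then Zara £20,200, then Paulo £3,000.
Dave has the top bid and wins; the price is the second-highest bid, £41,600.
Dave's payoff = £58,700 − £41,600 = £17,100. All other bidders lose, so their payoff is 0.

Ben £0, Zara £0, Dave £17,100, Beatrix £0, Iris £0, Paulo £0.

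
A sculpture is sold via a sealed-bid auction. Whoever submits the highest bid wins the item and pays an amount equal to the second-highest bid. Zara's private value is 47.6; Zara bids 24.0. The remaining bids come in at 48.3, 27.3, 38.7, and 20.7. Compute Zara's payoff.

Highest competing bid: 48.3.
Zara's bid 24.0 is not the highest, so Zara loses, pays nothing, and earns zero payoff.

Zara's payoff: 0.0.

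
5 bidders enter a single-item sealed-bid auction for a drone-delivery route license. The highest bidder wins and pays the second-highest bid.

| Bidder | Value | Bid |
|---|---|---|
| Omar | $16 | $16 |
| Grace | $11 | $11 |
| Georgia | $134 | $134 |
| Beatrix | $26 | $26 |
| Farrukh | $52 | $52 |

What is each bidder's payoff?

Omar $0, Grace $0, Georgia $82, Beatrix $0, Farrukh $0.

Bids in descending order: Georgia $134, then Farrukh $52, then Beatrix $26, then Omar $16, then Grace $11.
Georgia has the top bid and wins; the price is the second-highest bid, $52.
Georgia's payoff = $134 − $52 = $82. All other bidders lose, so their payoff is 0.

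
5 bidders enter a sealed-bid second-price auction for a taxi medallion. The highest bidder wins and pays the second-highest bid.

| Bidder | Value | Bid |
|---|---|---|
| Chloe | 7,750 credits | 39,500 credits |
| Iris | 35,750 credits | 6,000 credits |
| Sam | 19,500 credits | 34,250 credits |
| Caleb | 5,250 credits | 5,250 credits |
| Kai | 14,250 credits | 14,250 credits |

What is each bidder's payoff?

Sorted high to low: Chloe 39,500 credits > Sam 34,250 credits > Kai 14,250 credits > Iris 6,000 credits > Caleb 5,250 credits.
Chloe has the top bid and wins; the price is the second-highest bid, 34,250 credits.
Chloe's payoff = 7,750 credits − 34,250 credits = -26,500 credits. All other bidders lose, so their payoff is 0.

Chloe -26,500 credits, Iris 0 credits, Sam 0 credits, Caleb 0 credits, Kai 0 credits.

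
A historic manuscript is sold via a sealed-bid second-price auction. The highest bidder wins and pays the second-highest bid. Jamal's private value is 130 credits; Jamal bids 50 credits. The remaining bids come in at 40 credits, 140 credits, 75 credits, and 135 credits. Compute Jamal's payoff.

0 credits

Highest competing bid: 140 credits.
Jamal's bid 50 credits is not the highest, so Jamal loses, pays nothing, and earns zero payoff.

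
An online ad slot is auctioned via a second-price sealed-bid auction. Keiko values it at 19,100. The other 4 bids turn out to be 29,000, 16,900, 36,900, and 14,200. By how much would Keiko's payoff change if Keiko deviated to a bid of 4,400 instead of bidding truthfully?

0

The highest competing bid is 36,900.
Bidding truthfully at 19,100: the top bid is 36,900 (a rival), so Keiko loses. Payoff = 0.
Bidding 4,400: the top bid is 36,900 (a rival), so Keiko loses. Payoff = 0.
Change = 0 − 0 = 0.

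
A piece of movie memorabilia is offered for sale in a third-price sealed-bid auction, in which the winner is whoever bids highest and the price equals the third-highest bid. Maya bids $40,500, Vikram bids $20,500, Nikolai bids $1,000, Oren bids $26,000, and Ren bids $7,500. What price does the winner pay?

Ranking the bids: Maya $40,500, then Oren $26,000, then Vikram $20,500, then Ren $7,500, then Nikolai $1,000.
Maya is the highest bidder, so Maya wins.
Under the third-price rule, the price is the third-highest bid: $20,500.

Price paid: $20,500.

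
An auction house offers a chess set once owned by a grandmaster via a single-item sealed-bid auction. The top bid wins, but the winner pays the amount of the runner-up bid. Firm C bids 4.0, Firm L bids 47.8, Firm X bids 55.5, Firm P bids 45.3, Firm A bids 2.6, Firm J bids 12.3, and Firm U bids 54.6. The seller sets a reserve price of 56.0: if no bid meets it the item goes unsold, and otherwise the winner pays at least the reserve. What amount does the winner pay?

unsold

Sorted high to low: Firm X 55.5, then Firm U 54.6, then Firm L 47.8, then Firm P 45.3, then Firm J 12.3, then Firm C 4.0, then Firm A 2.6.
The top bid 55.5 is below the reserve 56.0, so the item goes unsold and nothing is paid.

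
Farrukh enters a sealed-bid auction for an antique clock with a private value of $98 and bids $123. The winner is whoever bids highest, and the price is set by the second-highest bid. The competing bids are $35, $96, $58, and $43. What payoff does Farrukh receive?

Farrukh's payoff: $2.

Highest competing bid: $96.
Farrukh's bid $123 is the highest overall, so Farrukh wins and pays the second-highest bid, $96.
Payoff = value − price = $98 − $96 = $2.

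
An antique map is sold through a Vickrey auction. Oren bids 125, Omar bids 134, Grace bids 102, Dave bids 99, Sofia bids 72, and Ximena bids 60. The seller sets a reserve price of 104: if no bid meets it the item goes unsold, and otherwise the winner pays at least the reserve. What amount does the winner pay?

125

Bids in descending order: Omar 134, then Oren 125, then Grace 102, then Dave 99, then Sofia 72, then Ximena 60.
Omar has the highest bid, so Omar wins.
The second-highest bid is 125, which exceeds the reserve, so that sets the price.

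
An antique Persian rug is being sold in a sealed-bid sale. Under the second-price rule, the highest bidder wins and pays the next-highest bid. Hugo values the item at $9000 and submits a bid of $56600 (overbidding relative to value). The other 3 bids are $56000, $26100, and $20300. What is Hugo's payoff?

Highest competing bid: $56000.
Hugo's bid $56600 is the highest overall, so Hugo wins and pays the second-highest bid, $56000.
Payoff = value − price = $9000 − $56000 = -$47000.
Overbidding won the item at a price above value — truthful bidding would have avoided this loss.

Payoff = -$47000.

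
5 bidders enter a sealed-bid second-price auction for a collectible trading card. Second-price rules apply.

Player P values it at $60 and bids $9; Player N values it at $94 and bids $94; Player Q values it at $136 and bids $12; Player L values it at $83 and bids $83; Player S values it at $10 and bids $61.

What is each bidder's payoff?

Ordered from highest: Player N $94 > Player L $83 > Player S $61 > Player Q $12 > Player P $9.
Player N has the top bid and wins; the price is the second-highest bid, $83.
Player N's payoff = $94 − $83 = $11. All other bidders lose, so their payoff is 0.

Player P $0, Player N $11, Player Q $0, Player L $0, Player S $0.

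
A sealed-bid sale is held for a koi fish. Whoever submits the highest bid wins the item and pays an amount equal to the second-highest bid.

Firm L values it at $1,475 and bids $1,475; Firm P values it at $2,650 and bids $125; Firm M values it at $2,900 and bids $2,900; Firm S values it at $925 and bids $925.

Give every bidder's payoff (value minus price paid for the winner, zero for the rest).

Firm L $0, Firm P $0, Firm M $1,425, Firm S $0.

Ranking the bids: Firm M $2,900; Firm L $1,475; Firm S $925; Firm P $125.
Firm M has the top bid and wins; the price is the second-highest bid, $1,475.
Firm M's payoff = $2,900 − $1,475 = $1,425. All other bidders lose, so their payoff is 0.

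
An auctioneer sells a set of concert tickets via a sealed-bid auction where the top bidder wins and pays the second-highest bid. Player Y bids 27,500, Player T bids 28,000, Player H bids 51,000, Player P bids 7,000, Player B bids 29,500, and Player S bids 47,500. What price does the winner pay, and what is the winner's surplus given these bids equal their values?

Price 47,500; surplus 3,500.

Bids in descending order: Player H 51,000; Player S 47,500; Player B 29,500; Player T 28,000; Player Y 27,500; Player P 7,000.
Player H is the highest bidder, so Player H wins.
Under the second-price rule, the price is the second-highest bid: 47,500.
Surplus = 51,000 − 47,500 = 3,500.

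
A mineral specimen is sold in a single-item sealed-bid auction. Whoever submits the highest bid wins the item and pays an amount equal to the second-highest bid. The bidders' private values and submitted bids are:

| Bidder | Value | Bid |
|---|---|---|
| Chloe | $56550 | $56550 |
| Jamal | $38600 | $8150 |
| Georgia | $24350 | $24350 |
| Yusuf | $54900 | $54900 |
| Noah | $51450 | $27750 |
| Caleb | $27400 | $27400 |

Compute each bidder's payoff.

Payoffs: Chloe $1650, Jamal $0, Georgia $0, Yusuf $0, Noah $0, Caleb $0.

Ranking the bids: Chloe $56550; Yusuf $54900; Noah $27750; Caleb $27400; Georgia $24350; Jamal $8150.
Chloe has the top bid and wins; the price is the second-highest bid, $54900.
Chloe's payoff = $56550 − $54900 = $1650. All other bidders lose, so their payoff is 0.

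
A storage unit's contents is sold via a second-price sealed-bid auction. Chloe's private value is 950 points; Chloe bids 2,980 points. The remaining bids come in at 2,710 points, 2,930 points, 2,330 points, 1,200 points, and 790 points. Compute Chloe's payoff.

Chloe's payoff: -1,980 points.

Highest competing bid: 2,930 points.
Chloe's bid 2,980 points is the highest overall, so Chloe wins and pays the second-highest bid, 2,930 points.
Payoff = value − price = 950 points − 2,930 points = -1,980 points.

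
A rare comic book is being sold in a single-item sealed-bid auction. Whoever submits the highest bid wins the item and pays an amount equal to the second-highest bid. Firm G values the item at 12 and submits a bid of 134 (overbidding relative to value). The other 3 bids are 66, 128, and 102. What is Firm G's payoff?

Highest competing bid: 128.
Firm G's bid 134 is the highest overall, so Firm G wins and pays the second-highest bid, 128.
Payoff = value − price = 12 − 128 = -116.
Overbidding won the item at a price above value — truthful bidding would have avoided this loss.

Firm G's payoff: -116.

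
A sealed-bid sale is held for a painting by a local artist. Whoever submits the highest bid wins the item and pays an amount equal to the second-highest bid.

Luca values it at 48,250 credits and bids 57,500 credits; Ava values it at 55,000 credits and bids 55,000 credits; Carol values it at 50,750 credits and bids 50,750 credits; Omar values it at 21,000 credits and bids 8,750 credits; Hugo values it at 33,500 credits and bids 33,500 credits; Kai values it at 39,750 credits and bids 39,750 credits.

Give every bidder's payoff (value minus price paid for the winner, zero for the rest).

Bids in descending order: Luca 57,500 credits > Ava 55,000 credits > Carol 50,750 credits > Kai 39,750 credits > Hugo 33,500 credits > Omar 8,750 credits.
Luca has the top bid and wins; the price is the second-highest bid, 55,000 credits.
Luca's payoff = 48,250 credits − 55,000 credits = -6,750 credits. All other bidders lose, so their payoff is 0.

Luca -6,750 credits, Ava 0 credits, Carol 0 credits, Omar 0 credits, Hugo 0 credits, Kai 0 credits.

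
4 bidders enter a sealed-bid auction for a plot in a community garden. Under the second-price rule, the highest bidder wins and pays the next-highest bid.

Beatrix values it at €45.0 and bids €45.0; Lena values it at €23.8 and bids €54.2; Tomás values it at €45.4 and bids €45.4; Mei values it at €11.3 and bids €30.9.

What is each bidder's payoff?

Payoffs: Beatrix €0.0, Lena -€21.6, Tomás €0.0, Mei €0.0.

Bids in descending order: Lena €54.2 > Tomás €45.4 > Beatrix €45.0 > Mei €30.9.
Lena has the top bid and wins; the price is the second-highest bid, €45.4.
Lena's payoff = €23.8 − €45.4 = -€21.6. All other bidders lose, so their payoff is 0.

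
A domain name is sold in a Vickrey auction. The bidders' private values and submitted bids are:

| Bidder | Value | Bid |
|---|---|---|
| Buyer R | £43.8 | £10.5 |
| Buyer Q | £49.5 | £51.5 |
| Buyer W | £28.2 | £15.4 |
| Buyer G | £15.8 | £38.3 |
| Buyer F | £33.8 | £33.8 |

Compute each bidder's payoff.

Ranking the bids: Buyer Q £51.5 > Buyer G £38.3 > Buyer F £33.8 > Buyer W £15.4 > Buyer R £10.5.
Buyer Q has the top bid and wins; the price is the second-highest bid, £38.3.
Buyer Q's payoff = £49.5 − £38.3 = £11.2. All other bidders lose, so their payoff is 0.

Buyer R £0.0, Buyer Q £11.2, Buyer W £0.0, Buyer G £0.0, Buyer F £0.0.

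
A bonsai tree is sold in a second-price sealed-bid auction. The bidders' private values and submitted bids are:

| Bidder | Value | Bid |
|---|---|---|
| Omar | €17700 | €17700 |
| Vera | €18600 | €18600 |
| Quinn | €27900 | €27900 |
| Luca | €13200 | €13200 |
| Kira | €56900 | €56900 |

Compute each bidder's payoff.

Omar €0, Vera €0, Quinn €0, Luca €0, Kira €29000.

Ordered from highest: Kira €56900; Quinn €27900; Vera €18600; Omar €17700; Luca €13200.
Kira has the top bid and wins; the price is the second-highest bid, €27900.
Kira's payoff = €56900 − €27900 = €29000. All other bidders lose, so their payoff is 0.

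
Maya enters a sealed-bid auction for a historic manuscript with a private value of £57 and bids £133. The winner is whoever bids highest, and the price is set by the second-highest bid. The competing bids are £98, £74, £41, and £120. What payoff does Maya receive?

Payoff = -£63.

Highest competing bid: £120.
Maya's bid £133 is the highest overall, so Maya wins and pays the second-highest bid, £120.
Payoff = value − price = £57 − £120 = -£63.
Overbidding won the item at a price above value — truthful bidding would have avoided this loss.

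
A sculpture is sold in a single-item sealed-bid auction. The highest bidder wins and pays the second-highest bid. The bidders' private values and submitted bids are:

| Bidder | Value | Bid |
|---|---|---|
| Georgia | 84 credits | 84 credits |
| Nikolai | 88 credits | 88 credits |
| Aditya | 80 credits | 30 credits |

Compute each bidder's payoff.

Bids in descending order: Nikolai 88 credits > Georgia 84 credits > Aditya 30 credits.
Nikolai has the top bid and wins; the price is the second-highest bid, 84 credits.
Nikolai's payoff = 88 credits − 84 credits = 4 credits. All other bidders lose, so their payoff is 0.

Payoffs: Georgia 0 credits, Nikolai 4 credits, Aditya 0 credits.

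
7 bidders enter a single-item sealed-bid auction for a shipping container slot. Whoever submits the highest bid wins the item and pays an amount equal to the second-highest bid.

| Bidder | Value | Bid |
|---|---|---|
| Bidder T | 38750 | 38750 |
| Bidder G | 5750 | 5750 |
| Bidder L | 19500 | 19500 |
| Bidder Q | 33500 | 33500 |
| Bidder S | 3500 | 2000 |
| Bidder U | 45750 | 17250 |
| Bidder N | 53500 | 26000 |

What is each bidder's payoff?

Payoffs: Bidder T 5250, Bidder G 0, Bidder L 0, Bidder Q 0, Bidder S 0, Bidder U 0, Bidder N 0.

Sorted high to low: Bidder T 38750, then Bidder Q 33500, then Bidder N 26000, then Bidder L 19500, then Bidder U 17250, then Bidder G 5750, then Bidder S 2000.
Bidder T has the top bid and wins; the price is the second-highest bid, 33500.
Bidder T's payoff = 38750 − 33500 = 5250. All other bidders lose, so their payoff is 0.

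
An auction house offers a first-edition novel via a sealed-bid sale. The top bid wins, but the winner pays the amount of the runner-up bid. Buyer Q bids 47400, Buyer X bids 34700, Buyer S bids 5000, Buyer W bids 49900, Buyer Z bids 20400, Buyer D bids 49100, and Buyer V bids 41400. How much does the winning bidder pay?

Ordered from highest: Buyer W 49900 > Buyer D 49100 > Buyer Q 47400 > Buyer V 41400 > Buyer X 34700 > Buyer Z 20400 > Buyer S 5000.
Buyer W has the highest bid, so Buyer W wins.
The second-highest bid is 49100, so that is what Buyer W pays.

Price paid: 49100.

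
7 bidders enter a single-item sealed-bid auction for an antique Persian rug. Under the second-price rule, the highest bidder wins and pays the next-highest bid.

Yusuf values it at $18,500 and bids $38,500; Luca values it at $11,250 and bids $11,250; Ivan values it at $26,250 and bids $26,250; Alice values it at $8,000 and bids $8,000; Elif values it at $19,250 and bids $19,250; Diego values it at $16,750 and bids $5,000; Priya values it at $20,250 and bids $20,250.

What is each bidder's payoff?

Ranking the bids: Yusuf $38,500 > Ivan $26,250 > Priya $20,250 > Elif $19,250 > Luca $11,250 > Alice $8,000 > Diego $5,000.
Yusuf has the top bid and wins; the price is the second-highest bid, $26,250.
Yusuf's payoff = $18,500 − $26,250 = -$7,750. All other bidders lose, so their payoff is 0.

Yusuf -$7,750, Luca $0, Ivan $0, Alice $0, Elif $0, Diego $0, Priya $0.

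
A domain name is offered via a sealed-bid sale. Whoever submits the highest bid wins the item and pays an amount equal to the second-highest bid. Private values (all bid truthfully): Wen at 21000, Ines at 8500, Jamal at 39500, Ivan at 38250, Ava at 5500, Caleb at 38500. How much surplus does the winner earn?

Winner's surplus: 1000.

Bids in descending order: Jamal 39500, then Caleb 38500, then Ivan 38250, then Wen 21000, then Ines 8500, then Ava 5500.
Jamal wins with the top bid and pays the second-highest, 38500.
Surplus = 39500 − 38500 = 1000.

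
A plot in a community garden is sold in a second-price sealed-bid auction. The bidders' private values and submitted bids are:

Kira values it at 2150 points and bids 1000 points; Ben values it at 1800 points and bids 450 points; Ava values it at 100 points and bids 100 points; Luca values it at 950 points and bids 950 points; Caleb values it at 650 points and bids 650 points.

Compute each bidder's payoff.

Ordered from highest: Kira 1000 points > Luca 950 points > Caleb 650 points > Ben 450 points > Ava 100 points.
Kira has the top bid and wins; the price is the second-highest bid, 950 points.
Kira's payoff = 2150 points − 950 points = 1200 points. All other bidders lose, so their payoff is 0.

Payoffs: Kira 1200 points, Ben 0 points, Ava 0 points, Luca 0 points, Caleb 0 points.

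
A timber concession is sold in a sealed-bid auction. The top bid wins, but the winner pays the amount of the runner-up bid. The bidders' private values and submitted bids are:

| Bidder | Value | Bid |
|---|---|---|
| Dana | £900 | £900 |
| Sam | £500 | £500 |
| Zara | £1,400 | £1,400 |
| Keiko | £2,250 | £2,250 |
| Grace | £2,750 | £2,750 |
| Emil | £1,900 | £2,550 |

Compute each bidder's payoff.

Payoffs: Dana £0, Sam £0, Zara £0, Keiko £0, Grace £200, Emil £0.

Bids in descending order: Grace £2,750; Emil £2,550; Keiko £2,250; Zara £1,400; Dana £900; Sam £500.
Grace has the top bid and wins; the price is the second-highest bid, £2,550.
Grace's payoff = £2,750 − £2,550 = £200. All other bidders lose, so their payoff is 0.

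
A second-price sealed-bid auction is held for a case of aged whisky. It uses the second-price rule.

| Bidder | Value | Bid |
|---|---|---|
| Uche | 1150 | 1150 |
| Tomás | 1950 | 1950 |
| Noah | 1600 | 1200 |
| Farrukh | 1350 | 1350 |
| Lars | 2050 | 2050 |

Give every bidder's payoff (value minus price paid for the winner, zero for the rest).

Ordered from highest: Lars 2050 > Tomás 1950 > Farrukh 1350 > Noah 1200 > Uche 1150.
Lars has the top bid and wins; the price is the second-highest bid, 1950.
Lars's payoff = 2050 − 1950 = 100. All other bidders lose, so their payoff is 0.

Uche 0, Tomás 0, Noah 0, Farrukh 0, Lars 100.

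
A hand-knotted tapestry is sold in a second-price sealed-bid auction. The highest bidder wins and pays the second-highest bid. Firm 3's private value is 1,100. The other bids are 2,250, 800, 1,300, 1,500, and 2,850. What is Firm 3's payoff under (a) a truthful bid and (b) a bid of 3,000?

(a) 0  (b) -1,750

The highest competing bid is 2,850.
Bidding truthfully at 1,100: the top bid is 2,850 (a rival), so Firm 3 loses. Payoff = 0.
Bidding 3,000: Firm 3 has the top bid, wins, and pays the second-highest bid 2,850. Payoff = 1,100 − 2,850 = -1,750.
This is the dominant-strategy logic: truthful bidding weakly beats any alternative.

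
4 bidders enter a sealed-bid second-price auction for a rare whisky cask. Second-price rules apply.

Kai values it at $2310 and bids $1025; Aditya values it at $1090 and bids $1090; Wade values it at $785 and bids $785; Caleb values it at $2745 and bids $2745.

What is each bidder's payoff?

Ordered from highest: Caleb $2745, then Aditya $1090, then Kai $1025, then Wade $785.
Caleb has the top bid and wins; the price is the second-highest bid, $1090.
Caleb's payoff = $2745 − $1090 = $1655. All other bidders lose, so their payoff is 0.

Kai $0, Aditya $0, Wade $0, Caleb $1655.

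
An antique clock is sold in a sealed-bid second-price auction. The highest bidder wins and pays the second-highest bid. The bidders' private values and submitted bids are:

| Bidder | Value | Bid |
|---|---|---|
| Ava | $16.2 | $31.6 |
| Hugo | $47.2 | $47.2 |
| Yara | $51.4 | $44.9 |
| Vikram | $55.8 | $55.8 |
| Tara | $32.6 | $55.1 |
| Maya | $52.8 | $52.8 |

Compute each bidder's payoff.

Ava $0.0, Hugo $0.0, Yara $0.0, Vikram $0.7, Tara $0.0, Maya $0.0.

Ordered from highest: Vikram $55.8, then Tara $55.1, then Maya $52.8, then Hugo $47.2, then Yara $44.9, then Ava $31.6.
Vikram has the top bid and wins; the price is the second-highest bid, $55.1.
Vikram's payoff = $55.8 − $55.1 = $0.7. All other bidders lose, so their payoff is 0.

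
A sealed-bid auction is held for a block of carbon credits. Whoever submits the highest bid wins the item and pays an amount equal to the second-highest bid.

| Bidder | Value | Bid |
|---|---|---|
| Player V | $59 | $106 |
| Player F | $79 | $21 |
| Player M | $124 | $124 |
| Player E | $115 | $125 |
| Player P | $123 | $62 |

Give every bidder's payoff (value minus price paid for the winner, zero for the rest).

Player V $0, Player F $0, Player M $0, Player E -$9, Player P $0.

Ranking the bids: Player E $125, then Player M $124, then Player V $106, then Player P $62, then Player F $21.
Player E has the top bid and wins; the price is the second-highest bid, $124.
Player E's payoff = $115 − $124 = -$9. All other bidders lose, so their payoff is 0.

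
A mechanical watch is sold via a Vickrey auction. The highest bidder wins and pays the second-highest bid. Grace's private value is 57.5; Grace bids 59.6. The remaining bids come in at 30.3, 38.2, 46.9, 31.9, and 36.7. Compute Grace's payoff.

Grace's payoff: 10.6.

Highest competing bid: 46.9.
Grace's bid 59.6 is the highest overall, so Grace wins and pays the second-highest bid, 46.9.
Payoff = value − price = 57.5 − 46.9 = 10.6.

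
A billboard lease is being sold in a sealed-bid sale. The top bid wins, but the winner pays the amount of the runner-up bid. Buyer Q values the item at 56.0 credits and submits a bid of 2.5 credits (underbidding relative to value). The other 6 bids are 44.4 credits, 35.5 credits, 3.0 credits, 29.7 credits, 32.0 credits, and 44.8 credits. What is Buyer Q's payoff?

Highest competing bid: 44.8 credits.
Buyer Q's bid 2.5 credits is not the highest, so Buyer Q loses, pays nothing, and earns zero payoff.

0.0 credits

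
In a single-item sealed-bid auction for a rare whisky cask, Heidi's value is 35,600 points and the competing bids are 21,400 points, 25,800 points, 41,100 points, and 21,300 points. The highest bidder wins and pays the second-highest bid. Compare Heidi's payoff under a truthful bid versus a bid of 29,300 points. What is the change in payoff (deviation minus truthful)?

0 points

The highest competing bid is 41,100 points.
Bidding truthfully at 35,600 points: the top bid is 41,100 points (a rival), so Heidi loses. Payoff = 0 points.
Bidding 29,300 points: the top bid is 41,100 points (a rival), so Heidi loses. Payoff = 0 points.
Change = 0 points − 0 points = 0 points.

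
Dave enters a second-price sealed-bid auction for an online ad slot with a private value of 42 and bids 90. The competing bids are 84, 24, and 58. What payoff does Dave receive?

Highest competing bid: 84.
Dave's bid 90 is the highest overall, so Dave wins and pays the second-highest bid, 84.
Payoff = value − price = 42 − 84 = -42.

Payoff = -42.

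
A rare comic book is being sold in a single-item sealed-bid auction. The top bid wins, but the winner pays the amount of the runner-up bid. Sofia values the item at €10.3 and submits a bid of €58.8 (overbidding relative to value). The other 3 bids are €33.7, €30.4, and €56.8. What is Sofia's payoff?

Payoff = -€46.5.

Highest competing bid: €56.8.
Sofia's bid €58.8 is the highest overall, so Sofia wins and pays the second-highest bid, €56.8.
Payoff = value − price = €10.3 − €56.8 = -€46.5.
Overbidding won the item at a price above value — truthful bidding would have avoided this loss.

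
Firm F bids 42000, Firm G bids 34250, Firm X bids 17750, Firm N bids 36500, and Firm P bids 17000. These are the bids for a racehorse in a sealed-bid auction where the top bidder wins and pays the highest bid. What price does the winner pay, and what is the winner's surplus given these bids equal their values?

Bids in descending order: Firm F 42000, then Firm N 36500, then Firm G 34250, then Firm X 17750, then Firm P 17000.
Firm F is the highest bidder, so Firm F wins.
Under the first-price rule, the price is the highest bid: 42000.
Surplus = 42000 − 42000 = 0.

The winner pays 42000 for a surplus of 0.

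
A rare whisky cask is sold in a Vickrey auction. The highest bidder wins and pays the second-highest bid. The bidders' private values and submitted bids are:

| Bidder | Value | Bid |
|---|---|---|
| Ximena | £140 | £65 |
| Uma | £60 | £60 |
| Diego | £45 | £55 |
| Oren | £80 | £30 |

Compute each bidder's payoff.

Ximena £80, Uma £0, Diego £0, Oren £0.

Ordered from highest: Ximena £65, then Uma £60, then Diego £55, then Oren £30.
Ximena has the top bid and wins; the price is the second-highest bid, £60.
Ximena's payoff = £140 − £60 = £80. All other bidders lose, so their payoff is 0.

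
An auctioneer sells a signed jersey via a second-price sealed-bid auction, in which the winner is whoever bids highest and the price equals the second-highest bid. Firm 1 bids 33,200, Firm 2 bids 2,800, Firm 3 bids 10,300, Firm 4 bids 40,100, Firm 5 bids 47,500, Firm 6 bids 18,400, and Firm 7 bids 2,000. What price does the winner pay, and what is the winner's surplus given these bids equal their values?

Price 40,100; surplus 7,400.

Sorted high to low: Firm 5 47,500; Firm 4 40,100; Firm 1 33,200; Firm 6 18,400; Firm 3 10,300; Firm 2 2,800; Firm 7 2,000.
Firm 5 is the highest bidder, so Firm 5 wins.
Under the second-price rule, the price is the second-highest bid: 40,100.
Surplus = 47,500 − 40,100 = 7,400.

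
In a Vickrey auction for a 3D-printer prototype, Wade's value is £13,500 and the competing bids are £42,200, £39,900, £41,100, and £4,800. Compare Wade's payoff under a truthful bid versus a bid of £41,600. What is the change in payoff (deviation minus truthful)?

Payoff change: £0.

The highest competing bid is £42,200.
Bidding truthfully at £13,500: the top bid is £42,200 (a rival), so Wade loses. Payoff = £0.
Bidding £41,600: the top bid is £42,200 (a rival), so Wade loses. Payoff = £0.
Change = £0 − £0 = £0.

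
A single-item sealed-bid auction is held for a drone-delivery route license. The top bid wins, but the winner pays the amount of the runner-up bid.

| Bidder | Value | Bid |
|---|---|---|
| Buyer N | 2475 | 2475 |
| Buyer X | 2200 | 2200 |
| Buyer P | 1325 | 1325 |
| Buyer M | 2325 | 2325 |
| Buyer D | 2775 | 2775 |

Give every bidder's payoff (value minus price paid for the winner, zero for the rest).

Bids in descending order: Buyer D 2775, then Buyer N 2475, then Buyer M 2325, then Buyer X 2200, then Buyer P 1325.
Buyer D has the top bid and wins; the price is the second-highest bid, 2475.
Buyer D's payoff = 2775 − 2475 = 300. All other bidders lose, so their payoff is 0.

Payoffs: Buyer N 0, Buyer X 0, Buyer P 0, Buyer M 0, Buyer D 300.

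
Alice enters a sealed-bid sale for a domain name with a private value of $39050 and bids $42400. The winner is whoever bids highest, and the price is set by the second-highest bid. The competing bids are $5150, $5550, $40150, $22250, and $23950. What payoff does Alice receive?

-$1100

Highest competing bid: $40150.
Alice's bid $42400 is the highest overall, so Alice wins and pays the second-highest bid, $40150.
Payoff = value − price = $39050 − $40150 = -$1100.
Overbidding won the item at a price above value — truthful bidding would have avoided this loss.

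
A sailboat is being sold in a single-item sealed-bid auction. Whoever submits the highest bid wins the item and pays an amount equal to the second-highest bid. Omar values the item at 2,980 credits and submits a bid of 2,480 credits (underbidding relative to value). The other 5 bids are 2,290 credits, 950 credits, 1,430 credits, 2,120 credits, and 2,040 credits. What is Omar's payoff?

690 credits

Highest competing bid: 2,290 credits.
Omar's bid 2,480 credits is the highest overall, so Omar wins and pays the second-highest bid, 2,290 credits.
Payoff = value − price = 2,980 credits − 2,290 credits = 690 credits.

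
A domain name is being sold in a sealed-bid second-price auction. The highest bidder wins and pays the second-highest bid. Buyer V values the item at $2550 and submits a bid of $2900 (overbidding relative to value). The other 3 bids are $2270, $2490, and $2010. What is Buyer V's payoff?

Highest competing bid: $2490.
Buyer V's bid $2900 is the highest overall, so Buyer V wins and pays the second-highest bid, $2490.
Payoff = value − price = $2550 − $2490 = $60.

Payoff = $60.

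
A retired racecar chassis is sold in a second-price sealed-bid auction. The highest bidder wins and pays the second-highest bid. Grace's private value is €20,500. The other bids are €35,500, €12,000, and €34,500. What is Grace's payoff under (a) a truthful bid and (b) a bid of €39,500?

Truthful: €0; alternative: -€15,000.

The highest competing bid is €35,500.
Bidding truthfully at €20,500: the top bid is €35,500 (a rival), so Grace loses. Payoff = €0.
Bidding €39,500: Grace has the top bid, wins, and pays the second-highest bid €35,500. Payoff = €20,500 − €35,500 = -€15,000.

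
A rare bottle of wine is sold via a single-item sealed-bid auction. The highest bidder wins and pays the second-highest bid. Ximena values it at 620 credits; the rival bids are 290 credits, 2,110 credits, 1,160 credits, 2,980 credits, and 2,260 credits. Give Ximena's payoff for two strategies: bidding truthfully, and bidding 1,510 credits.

Truthful: 0 credits; alternative: 0 credits.

The highest competing bid is 2,980 credits.
Bidding truthfully at 620 credits: the top bid is 2,980 credits (a rival), so Ximena loses. Payoff = 0 credits.
Bidding 1,510 credits: the top bid is 2,980 credits (a rival), so Ximena loses. Payoff = 0 credits.
The bid only affects whether you win, not the price — here both bids land on the same side of the top rival bid, so the deviation is payoff-neutral.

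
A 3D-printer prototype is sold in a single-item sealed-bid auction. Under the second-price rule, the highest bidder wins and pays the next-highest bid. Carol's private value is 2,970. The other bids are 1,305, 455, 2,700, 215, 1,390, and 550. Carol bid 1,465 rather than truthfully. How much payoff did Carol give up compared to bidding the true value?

Regret: 270.

The highest competing bid is 2,700.
Bidding truthfully at 2,970: Carol has the top bid, wins, and pays the second-highest bid 2,700. Payoff = 2,970 − 2,700 = 270.
Bidding 1,465: the top bid is 2,700 (a rival), so Carol loses. Payoff = 0.
Regret = truthful payoff − actual payoff = 270 − 0 = 270.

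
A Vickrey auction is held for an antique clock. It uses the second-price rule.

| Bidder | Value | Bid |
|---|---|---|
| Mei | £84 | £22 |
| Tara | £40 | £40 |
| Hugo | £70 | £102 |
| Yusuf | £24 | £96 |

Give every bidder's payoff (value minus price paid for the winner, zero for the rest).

Ranking the bids: Hugo £102; Yusuf £96; Tara £40; Mei £22.
Hugo has the top bid and wins; the price is the second-highest bid, £96.
Hugo's payoff = £70 − £96 = -£26. All other bidders lose, so their payoff is 0.

Mei £0, Tara £0, Hugo -£26, Yusuf £0.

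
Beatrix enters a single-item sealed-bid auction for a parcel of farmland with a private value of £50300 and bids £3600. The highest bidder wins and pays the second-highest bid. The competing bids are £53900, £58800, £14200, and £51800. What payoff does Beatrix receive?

£0

Highest competing bid: £58800.
Beatrix's bid £3600 is not the highest, so Beatrix loses, pays nothing, and earns zero payoff.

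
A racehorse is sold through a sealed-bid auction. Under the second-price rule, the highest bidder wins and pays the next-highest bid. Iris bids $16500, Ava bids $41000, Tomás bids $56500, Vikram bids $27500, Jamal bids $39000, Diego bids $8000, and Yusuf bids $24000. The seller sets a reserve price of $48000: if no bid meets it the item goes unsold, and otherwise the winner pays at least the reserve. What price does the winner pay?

$48000

Ranking the bids: Tomás $56500, then Ava $41000, then Jamal $39000, then Vikram $27500, then Yusuf $24000, then Iris $16500, then Diego $8000.
Tomás has the highest bid, so Tomás wins.
The second-highest bid is $41000, but the reserve $48000 is higher, so the price is the reserve.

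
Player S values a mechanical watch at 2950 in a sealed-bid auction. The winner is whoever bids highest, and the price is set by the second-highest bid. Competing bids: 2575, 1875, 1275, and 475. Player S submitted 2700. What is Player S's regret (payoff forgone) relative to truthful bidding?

Payoff forgone: 0.

The highest competing bid is 2575.
Bidding truthfully at 2950: Player S has the top bid, wins, and pays the second-highest bid 2575. Payoff = 2950 − 2575 = 375.
Bidding 2700: Player S has the top bid, wins, and pays the second-highest bid 2575. Payoff = 2950 − 2575 = 375.
Regret = truthful payoff − actual payoff = 375 − 375 = 0.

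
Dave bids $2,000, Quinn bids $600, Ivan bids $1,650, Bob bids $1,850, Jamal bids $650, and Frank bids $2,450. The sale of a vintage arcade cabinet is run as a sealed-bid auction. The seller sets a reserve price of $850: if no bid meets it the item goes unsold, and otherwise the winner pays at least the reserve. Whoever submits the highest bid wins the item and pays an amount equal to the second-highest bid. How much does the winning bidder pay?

Price paid: $2,000.

Bids in descending order: Frank $2,450 > Dave $2,000 > Bob $1,850 > Ivan $1,650 > Jamal $650 > Quinn $600.
Frank has the highest bid, so Frank wins.
The second-highest bid is $2,000, which exceeds the reserve, so that sets the price.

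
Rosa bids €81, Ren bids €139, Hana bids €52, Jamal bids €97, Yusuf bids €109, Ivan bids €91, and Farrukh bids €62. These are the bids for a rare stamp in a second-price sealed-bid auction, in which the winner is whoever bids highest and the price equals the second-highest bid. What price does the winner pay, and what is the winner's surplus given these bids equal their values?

The winner pays €109 for a surplus of €30.

Sorted high to low: Ren €139 > Yusuf €109 > Jamal €97 > Ivan €91 > Rosa €81 > Farrukh €62 > Hana €52.
Ren is the highest bidder, so Ren wins.
Under the second-price rule, the price is the second-highest bid: €109.
Surplus = €139 − €109 = €30.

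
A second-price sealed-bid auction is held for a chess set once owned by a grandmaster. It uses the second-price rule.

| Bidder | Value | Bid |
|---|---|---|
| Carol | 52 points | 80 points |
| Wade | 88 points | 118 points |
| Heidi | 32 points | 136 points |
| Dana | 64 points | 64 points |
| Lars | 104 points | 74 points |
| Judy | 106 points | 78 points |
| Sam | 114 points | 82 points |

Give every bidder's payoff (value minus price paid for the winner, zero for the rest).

Bids in descending order: Heidi 136 points, then Wade 118 points, then Sam 82 points, then Carol 80 points, then Judy 78 points, then Lars 74 points, then Dana 64 points.
Heidi has the top bid and wins; the price is the second-highest bid, 118 points.
Heidi's payoff = 32 points − 118 points = -86 points. All other bidders lose, so their payoff is 0.

Carol 0 points, Wade 0 points, Heidi -86 points, Dana 0 points, Lars 0 points, Judy 0 points, Sam 0 points.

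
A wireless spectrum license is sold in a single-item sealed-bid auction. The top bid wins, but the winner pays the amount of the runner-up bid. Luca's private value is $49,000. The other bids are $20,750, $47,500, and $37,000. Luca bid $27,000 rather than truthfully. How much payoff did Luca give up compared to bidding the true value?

Regret: $1,500.

The highest competing bid is $47,500.
Bidding truthfully at $49,000: Luca has the top bid, wins, and pays the second-highest bid $47,500. Payoff = $49,000 − $47,500 = $1,500.
Bidding $27,000: the top bid is $47,500 (a rival), so Luca loses. Payoff = $0.
Regret = truthful payoff − actual payoff = $1,500 − $0 = $1,500.
Deviating from a truthful bid can only lose payoff in a second-price auction — never gain.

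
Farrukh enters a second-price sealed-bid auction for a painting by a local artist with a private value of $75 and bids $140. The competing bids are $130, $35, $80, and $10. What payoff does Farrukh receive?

Highest competing bid: $130.
Farrukh's bid $140 is the highest overall, so Farrukh wins and pays the second-highest bid, $130.
Payoff = value − price = $75 − $130 = -$55.

-$55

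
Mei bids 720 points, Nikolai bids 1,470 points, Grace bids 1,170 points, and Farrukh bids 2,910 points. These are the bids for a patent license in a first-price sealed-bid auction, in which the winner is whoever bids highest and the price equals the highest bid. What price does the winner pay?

Ranking the bids: Farrukh 2,910 points; Nikolai 1,470 points; Grace 1,170 points; Mei 720 points.
Farrukh is the highest bidder, so Farrukh wins.
Under the first-price rule, the price is the highest bid: 2,910 points.

The winner pays 2,910 points.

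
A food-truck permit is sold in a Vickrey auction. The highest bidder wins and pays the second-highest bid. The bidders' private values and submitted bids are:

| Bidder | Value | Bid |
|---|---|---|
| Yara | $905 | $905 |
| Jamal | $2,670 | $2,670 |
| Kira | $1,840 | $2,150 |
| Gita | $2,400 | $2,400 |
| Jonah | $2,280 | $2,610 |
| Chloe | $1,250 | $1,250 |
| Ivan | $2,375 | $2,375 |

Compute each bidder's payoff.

Yara $0, Jamal $60, Kira $0, Gita $0, Jonah $0, Chloe $0, Ivan $0.

Bids in descending order: Jamal $2,670, then Jonah $2,610, then Gita $2,400, then Ivan $2,375, then Kira $2,150, then Chloe $1,250, then Yara $905.
Jamal has the top bid and wins; the price is the second-highest bid, $2,610.
Jamal's payoff = $2,670 − $2,610 = $60. All other bidders lose, so their payoff is 0.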